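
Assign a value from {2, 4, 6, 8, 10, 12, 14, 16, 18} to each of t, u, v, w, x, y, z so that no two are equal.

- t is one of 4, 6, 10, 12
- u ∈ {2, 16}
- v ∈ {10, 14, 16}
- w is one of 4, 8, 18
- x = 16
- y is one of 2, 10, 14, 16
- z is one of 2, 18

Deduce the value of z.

18

x's domain is down to {16}, so x = 16. Remove 16 from u, v, y.
u must be 2 (only option left). Eliminate 2 elsewhere: y, z.
So z = 18.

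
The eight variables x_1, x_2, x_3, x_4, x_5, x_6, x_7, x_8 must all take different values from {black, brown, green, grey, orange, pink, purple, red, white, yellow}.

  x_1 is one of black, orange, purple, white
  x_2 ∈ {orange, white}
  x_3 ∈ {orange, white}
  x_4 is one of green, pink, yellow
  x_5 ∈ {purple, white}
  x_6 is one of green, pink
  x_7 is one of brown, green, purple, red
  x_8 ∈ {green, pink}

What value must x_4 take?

yellow

The 2 variables x_2 and x_3 are confined to {orange, white}, which locks those values in; drop them from x_1, x_5.
x_5 must be purple (only option left). Strike purple from x_1, x_7.
That leaves x_1 = black.
x_6 and x_8 share exactly the 2 values {green, pink}; by pigeonhole those values go to them, so strike green, pink from x_4, x_7.
So x_4 = yellow.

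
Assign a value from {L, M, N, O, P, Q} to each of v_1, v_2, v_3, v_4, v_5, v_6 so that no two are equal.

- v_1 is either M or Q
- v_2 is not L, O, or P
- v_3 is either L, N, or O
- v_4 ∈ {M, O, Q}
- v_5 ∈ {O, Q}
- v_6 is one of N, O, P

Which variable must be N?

The 6 variables together cover exactly {L, M, N, O, P, Q} — 6 values for 6 variables — and L appears only in v_3's list, so v_3 = L.
Among the 5 still-open variables, P fits only v_6 (and all 5 values in {M, N, O, P, Q} must be used), so v_6 = P.
The 4 still-open variables together cover exactly {M, N, O, Q} — 4 values for 4 variables — and N appears only in v_2's list, so v_2 = N.

v_2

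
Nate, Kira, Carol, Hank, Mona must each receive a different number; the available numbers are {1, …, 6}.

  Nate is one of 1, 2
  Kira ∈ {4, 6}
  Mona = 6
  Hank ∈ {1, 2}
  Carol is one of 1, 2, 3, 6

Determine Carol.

3

Mona must be 6 (only option left). So Kira, Carol can't be 6.
Kira has just one choice, so Kira = 4.
The 3 still-open variables draw from only 3 values {1, 2, 3}, so each is used; only Carol can be 3, hence Carol = 3.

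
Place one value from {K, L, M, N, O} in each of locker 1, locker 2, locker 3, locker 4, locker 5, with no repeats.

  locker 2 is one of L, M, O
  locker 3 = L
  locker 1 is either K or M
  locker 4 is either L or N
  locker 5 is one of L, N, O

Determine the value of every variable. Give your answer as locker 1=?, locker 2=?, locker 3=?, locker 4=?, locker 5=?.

locker 3's domain is down to {L}, so locker 3 = L. So locker 2, locker 4, locker 5 can't be L.
That leaves locker 4 = N. So locker 5 can't be N.
locker 5 must be O (only option left). Strike O from locker 2.
locker 2 has just one choice, so locker 2 = M. Remove M from locker 1.
locker 1's domain is down to {K}, so locker 1 = K.

locker 1=K, locker 2=M, locker 3=L, locker 4=N, locker 5=O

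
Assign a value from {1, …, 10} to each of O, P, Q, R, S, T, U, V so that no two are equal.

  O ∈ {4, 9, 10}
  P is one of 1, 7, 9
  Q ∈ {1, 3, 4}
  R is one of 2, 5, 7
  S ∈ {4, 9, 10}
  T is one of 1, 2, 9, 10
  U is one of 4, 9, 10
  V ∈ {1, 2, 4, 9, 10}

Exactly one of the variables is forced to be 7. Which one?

P

The 8 variables draw from only 8 values {1, 2, 3, 4, 5, 7, 9, 10}, so each is used; only Q can be 3, hence Q = 3.
The 7 still-open variables together cover exactly {1, 2, 4, 5, 7, 9, 10} — 7 values for 7 variables — and 5 appears only in R's list, so R = 5.
The 6 still-open variables together cover exactly {1, 2, 4, 7, 9, 10} — 6 values for 6 variables — and 7 appears only in P's list, so P = 7.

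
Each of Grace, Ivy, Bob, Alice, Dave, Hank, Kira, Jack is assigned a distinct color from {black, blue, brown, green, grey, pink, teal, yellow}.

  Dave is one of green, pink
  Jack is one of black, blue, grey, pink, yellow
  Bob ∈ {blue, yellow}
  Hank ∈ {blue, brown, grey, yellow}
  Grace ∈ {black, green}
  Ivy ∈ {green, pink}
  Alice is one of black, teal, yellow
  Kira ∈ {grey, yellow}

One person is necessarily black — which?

The 8 variables draw from only 8 values {black, blue, brown, green, grey, pink, teal, yellow}, so each is used; only Hank can be brown, hence Hank = brown.
The 7 still-open variables draw from only 7 values {black, blue, green, grey, pink, teal, yellow}, so each is used; only Alice can be teal, hence Alice = teal.
Ivy and Dave between them cover only {green, pink} — a naked pair. Remove those values from Grace, Jack.
So black goes to Grace.

Grace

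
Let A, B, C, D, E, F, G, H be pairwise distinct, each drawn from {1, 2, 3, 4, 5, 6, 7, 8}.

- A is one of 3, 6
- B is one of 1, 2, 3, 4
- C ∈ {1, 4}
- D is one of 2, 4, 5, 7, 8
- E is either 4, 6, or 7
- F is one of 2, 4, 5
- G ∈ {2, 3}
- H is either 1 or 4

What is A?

6

The 8 variables together cover exactly {1, 2, 3, 4, 5, 6, 7, 8} — 8 values for 8 variables — and 8 appears only in D's list, so D = 8.
Among the 7 still-open variables, 5 fits only F (and all 7 values in {1, 2, 3, 4, 5, 6, 7} must be used), so F = 5.
Among the 6 still-open variables, 7 fits only E (and all 6 values in {1, 2, 3, 4, 6, 7} must be used), so E = 7.
The 5 still-open variables draw from only 5 values {1, 2, 3, 4, 6}, so each is used; only A can be 6, hence A = 6.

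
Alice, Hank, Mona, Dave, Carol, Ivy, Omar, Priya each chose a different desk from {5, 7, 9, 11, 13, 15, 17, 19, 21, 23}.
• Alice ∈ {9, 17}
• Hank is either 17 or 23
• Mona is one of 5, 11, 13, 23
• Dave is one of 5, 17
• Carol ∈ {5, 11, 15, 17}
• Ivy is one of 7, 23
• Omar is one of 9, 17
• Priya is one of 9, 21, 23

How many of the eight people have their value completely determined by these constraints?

4

Alice and Omar between them cover only {9, 17} — a naked pair. Remove those values from Hank, Dave, Carol, Priya.
Hank must be 23 (only option left). Eliminate 23 elsewhere: Mona, Ivy, Priya.
Dave has just one choice, so Dave = 5. Eliminate 5 elsewhere: Mona, Carol.
Ivy's domain is down to {7}, so Ivy = 7.
Priya's domain is down to {21}, so Priya = 21.
Determined: Hank=23, Dave=5, Ivy=7, Priya=21. The other people each still have more than one consistent value. That makes 4.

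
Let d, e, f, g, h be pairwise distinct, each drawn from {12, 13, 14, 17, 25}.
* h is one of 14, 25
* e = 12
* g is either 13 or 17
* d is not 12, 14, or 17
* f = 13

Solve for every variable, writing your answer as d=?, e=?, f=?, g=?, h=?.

d=25, e=12, f=13, g=17, h=14

e's domain is down to {12}, so e = 12.
That leaves f = 13. So d, g can't be 13.
That leaves g = 17.
d's domain is down to {25}, so d = 25. Strike 25 from h.
That leaves h = 14.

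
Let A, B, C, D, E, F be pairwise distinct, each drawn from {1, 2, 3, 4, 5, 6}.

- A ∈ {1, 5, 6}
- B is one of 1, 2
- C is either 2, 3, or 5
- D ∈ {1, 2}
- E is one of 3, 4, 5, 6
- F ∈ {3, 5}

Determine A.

Among the 6 variables, 4 fits only E (and all 6 values in {1, 2, 3, 4, 5, 6} must be used), so E = 4.
The 5 still-open variables draw from only 5 values {1, 2, 3, 5, 6}, so each is used; only A can be 6, hence A = 6.

6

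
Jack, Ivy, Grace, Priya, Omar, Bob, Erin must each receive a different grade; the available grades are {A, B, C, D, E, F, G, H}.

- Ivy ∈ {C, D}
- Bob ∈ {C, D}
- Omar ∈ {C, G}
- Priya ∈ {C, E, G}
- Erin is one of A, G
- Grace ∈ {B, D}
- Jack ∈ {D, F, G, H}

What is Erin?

A

Ivy and Bob between them cover only {C, D} — a naked pair. Remove those values from Jack, Grace, Priya, Omar.
That leaves Grace = B.
Omar's domain is down to {G}, so Omar = G. Strike G from Jack, Priya, Erin.
So Erin = A.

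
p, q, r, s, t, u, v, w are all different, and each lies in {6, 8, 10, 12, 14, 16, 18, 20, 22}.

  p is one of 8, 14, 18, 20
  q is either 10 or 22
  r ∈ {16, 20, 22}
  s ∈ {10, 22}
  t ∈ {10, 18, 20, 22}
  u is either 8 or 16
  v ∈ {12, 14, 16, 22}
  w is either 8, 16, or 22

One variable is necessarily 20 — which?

The 8 variables together cover exactly {8, 10, 12, 14, 16, 18, 20, 22} — 8 values for 8 variables — and 12 appears only in v's list, so v = 12.
The 7 still-open variables draw from only 7 values {8, 10, 14, 16, 18, 20, 22}, so each is used; only p can be 14, hence p = 14.
The 6 still-open variables together cover exactly {8, 10, 16, 18, 20, 22} — 6 values for 6 variables — and 18 appears only in t's list, so t = 18.
The 5 still-open variables draw from only 5 values {8, 10, 16, 20, 22}, so each is used; only r can be 20, hence r = 20.

r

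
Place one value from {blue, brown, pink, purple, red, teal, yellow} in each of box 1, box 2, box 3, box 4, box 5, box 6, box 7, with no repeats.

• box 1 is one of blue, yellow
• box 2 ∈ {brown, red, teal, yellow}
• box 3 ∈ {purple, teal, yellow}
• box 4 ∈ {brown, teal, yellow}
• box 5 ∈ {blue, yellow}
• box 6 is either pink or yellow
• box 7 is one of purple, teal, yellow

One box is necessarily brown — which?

The 7 variables together cover exactly {blue, brown, pink, purple, red, teal, yellow} — 7 values for 7 variables — and pink appears only in box 6's list, so box 6 = pink.
The 6 still-open variables together cover exactly {blue, brown, purple, red, teal, yellow} — 6 values for 6 variables — and red appears only in box 2's list, so box 2 = red.
The 5 still-open variables together cover exactly {blue, brown, purple, teal, yellow} — 5 values for 5 variables — and brown appears only in box 4's list, so box 4 = brown.

box 4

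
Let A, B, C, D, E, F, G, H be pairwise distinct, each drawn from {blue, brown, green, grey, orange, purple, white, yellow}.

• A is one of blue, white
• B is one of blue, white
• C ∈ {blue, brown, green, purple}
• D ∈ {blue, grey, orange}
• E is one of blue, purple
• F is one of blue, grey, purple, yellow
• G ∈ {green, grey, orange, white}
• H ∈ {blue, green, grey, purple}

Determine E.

purple

The 8 variables draw from only 8 values {blue, brown, green, grey, orange, purple, white, yellow}, so each is used; only C can be brown, hence C = brown.
The 7 still-open variables together cover exactly {blue, green, grey, orange, purple, white, yellow} — 7 values for 7 variables — and yellow appears only in F's list, so F = yellow.
A and B between them cover only {blue, white} — a naked pair. Remove those values from D, E, G, H.
So E = purple.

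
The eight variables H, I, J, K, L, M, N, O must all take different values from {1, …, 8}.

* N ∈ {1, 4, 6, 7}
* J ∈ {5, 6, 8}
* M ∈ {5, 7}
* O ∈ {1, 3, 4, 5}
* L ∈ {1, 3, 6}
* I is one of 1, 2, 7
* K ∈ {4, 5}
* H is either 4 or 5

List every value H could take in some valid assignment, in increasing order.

The 8 variables together cover exactly {1, 2, 3, 4, 5, 6, 7, 8} — 8 values for 8 variables — and 2 appears only in I's list, so I = 2.
The 7 still-open variables draw from only 7 values {1, 3, 4, 5, 6, 7, 8}, so each is used; only J can be 8, hence J = 8.
H and K share exactly the 2 values {4, 5}; by pigeonhole those values go to them, so strike 4, 5 from M, N, O.
M must be 7 (only option left). Remove 7 from N.
No further eliminations apply; H can still be any of 4, 5.

4, 5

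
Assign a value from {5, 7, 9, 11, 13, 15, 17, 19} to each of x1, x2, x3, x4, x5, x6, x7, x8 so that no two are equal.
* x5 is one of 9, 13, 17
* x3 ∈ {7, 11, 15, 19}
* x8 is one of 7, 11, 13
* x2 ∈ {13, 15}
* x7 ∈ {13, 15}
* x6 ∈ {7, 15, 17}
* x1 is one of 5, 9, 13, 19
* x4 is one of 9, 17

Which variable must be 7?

x6

The 8 variables draw from only 8 values {5, 7, 9, 11, 13, 15, 17, 19}, so each is used; only x1 can be 5, hence x1 = 5.
Among the 7 still-open variables, 19 fits only x3 (and all 7 values in {7, 9, 11, 13, 15, 17, 19} must be used), so x3 = 19.
Among the 6 still-open variables, 11 fits only x8 (and all 6 values in {7, 9, 11, 13, 15, 17} must be used), so x8 = 11.
The 5 still-open variables together cover exactly {7, 9, 13, 15, 17} — 5 values for 5 variables — and 7 appears only in x6's list, so x6 = 7.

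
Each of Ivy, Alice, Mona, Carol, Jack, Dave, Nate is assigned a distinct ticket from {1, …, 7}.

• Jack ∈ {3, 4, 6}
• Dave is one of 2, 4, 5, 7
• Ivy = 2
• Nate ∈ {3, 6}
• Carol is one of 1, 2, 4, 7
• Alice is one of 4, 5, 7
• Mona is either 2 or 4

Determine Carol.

1

Ivy has just one choice, so Ivy = 2. Remove 2 from Mona, Carol, Dave.
Mona has just one choice, so Mona = 4. Strike 4 from Alice, Carol, Jack, Dave.
Among the 5 still-open variables, 1 fits only Carol (and all 5 values in {1, 3, 5, 6, 7} must be used), so Carol = 1.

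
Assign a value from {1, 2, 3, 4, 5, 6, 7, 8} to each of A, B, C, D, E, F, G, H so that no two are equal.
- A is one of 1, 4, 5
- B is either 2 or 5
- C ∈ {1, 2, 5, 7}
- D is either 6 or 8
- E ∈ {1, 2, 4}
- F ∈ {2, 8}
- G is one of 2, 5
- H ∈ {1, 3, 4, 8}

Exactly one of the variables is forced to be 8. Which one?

F

The 8 variables together cover exactly {1, 2, 3, 4, 5, 6, 7, 8} — 8 values for 8 variables — and 3 appears only in H's list, so H = 3.
Among the 7 still-open variables, 6 fits only D (and all 7 values in {1, 2, 4, 5, 6, 7, 8} must be used), so D = 6.
Among the 6 still-open variables, 7 fits only C (and all 6 values in {1, 2, 4, 5, 7, 8} must be used), so C = 7.
The 5 still-open variables together cover exactly {1, 2, 4, 5, 8} — 5 values for 5 variables — and 8 appears only in F's list, so F = 8.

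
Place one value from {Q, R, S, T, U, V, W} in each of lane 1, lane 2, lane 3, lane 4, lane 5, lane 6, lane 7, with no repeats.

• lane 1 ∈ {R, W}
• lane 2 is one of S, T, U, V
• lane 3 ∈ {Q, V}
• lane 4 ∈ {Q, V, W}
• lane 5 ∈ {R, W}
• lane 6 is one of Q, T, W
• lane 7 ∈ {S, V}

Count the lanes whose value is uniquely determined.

The 7 variables together cover exactly {Q, R, S, T, U, V, W} — 7 values for 7 variables — and U appears only in lane 2's list, so lane 2 = U.
The 6 still-open variables together cover exactly {Q, R, S, T, V, W} — 6 values for 6 variables — and S appears only in lane 7's list, so lane 7 = S.
The 5 still-open variables together cover exactly {Q, R, T, V, W} — 5 values for 5 variables — and T appears only in lane 6's list, so lane 6 = T.
lane 1 and lane 5 share exactly the 2 values {R, W}; by pigeonhole those values go to them, so strike R, W from lane 4.
Determined: lane 2=U, lane 6=T, lane 7=S. The other lanes each still have more than one consistent value. That makes 3.

3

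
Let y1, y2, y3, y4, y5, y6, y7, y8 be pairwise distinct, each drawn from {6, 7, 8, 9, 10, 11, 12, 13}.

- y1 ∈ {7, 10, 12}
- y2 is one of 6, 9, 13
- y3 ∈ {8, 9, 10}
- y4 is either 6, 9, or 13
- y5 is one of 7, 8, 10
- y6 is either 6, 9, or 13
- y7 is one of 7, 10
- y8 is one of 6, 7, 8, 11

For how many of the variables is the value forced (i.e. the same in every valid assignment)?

The 8 variables together cover exactly {6, 7, 8, 9, 10, 11, 12, 13} — 8 values for 8 variables — and 11 appears only in y8's list, so y8 = 11.
Among the 7 still-open variables, 12 fits only y1 (and all 7 values in {6, 7, 8, 9, 10, 12, 13} must be used), so y1 = 12.
The 3 variables y2, y4, y6 are confined to {6, 9, 13}, which locks those values in; drop them from y3.
Determined: y1=12, y8=11. The other variables each still have more than one consistent value. That makes 2.

2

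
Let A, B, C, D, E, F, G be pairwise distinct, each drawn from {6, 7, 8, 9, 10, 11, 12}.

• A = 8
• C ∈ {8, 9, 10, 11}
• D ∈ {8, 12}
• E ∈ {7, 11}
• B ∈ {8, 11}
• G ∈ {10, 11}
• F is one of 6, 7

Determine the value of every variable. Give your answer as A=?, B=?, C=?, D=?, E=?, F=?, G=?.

A=8, B=11, C=9, D=12, E=7, F=6, G=10

A's domain is down to {8}, so A = 8. Strike 8 from B, C, D.
That leaves B = 11. So C, E, G can't be 11.
That leaves D = 12.
E has just one choice, so E = 7. Eliminate 7 elsewhere: F.
F has just one choice, so F = 6.
G has just one choice, so G = 10. Strike 10 from C.
C has just one choice, so C = 9.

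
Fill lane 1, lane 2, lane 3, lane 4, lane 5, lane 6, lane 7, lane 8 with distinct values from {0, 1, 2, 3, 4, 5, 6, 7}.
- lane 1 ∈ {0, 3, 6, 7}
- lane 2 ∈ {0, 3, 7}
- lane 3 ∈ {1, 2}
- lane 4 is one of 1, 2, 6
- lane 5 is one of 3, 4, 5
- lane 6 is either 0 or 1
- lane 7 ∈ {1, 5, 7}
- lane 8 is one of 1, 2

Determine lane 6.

The 8 variables together cover exactly {0, 1, 2, 3, 4, 5, 6, 7} — 8 values for 8 variables — and 4 appears only in lane 5's list, so lane 5 = 4.
The 7 still-open variables together cover exactly {0, 1, 2, 3, 5, 6, 7} — 7 values for 7 variables — and 5 appears only in lane 7's list, so lane 7 = 5.
lane 3 and lane 8 share exactly the 2 values {1, 2}; by pigeonhole those values go to them, so strike 1, 2 from lane 4, lane 6.
So lane 6 = 0.

0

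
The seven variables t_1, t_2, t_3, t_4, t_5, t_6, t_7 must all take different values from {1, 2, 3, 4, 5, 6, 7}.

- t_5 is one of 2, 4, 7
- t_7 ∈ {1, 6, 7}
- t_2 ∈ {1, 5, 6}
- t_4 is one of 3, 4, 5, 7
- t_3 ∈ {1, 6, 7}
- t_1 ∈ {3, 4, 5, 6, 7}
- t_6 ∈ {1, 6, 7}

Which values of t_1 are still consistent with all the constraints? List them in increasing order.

3, 4

Among the 7 variables, 2 fits only t_5 (and all 7 values in {1, 2, 3, 4, 5, 6, 7} must be used), so t_5 = 2.
t_3, t_6, t_7 between them cover only {1, 6, 7} — a naked triple. Remove those values from t_1, t_2, t_4.
t_2 has just one choice, so t_2 = 5. Strike 5 from t_1, t_4.
No further eliminations apply; t_1 can still be any of 3, 4.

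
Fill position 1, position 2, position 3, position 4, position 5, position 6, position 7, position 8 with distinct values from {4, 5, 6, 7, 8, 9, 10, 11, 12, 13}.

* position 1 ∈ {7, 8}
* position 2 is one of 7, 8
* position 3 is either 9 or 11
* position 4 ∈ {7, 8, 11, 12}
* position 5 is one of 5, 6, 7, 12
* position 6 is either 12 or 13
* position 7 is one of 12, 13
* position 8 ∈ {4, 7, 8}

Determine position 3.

9

position 1 and position 2 between them cover only {7, 8} — a naked pair. Remove those values from position 4, position 5, position 8.
position 8's domain is down to {4}, so position 8 = 4.
The 2 variables position 6 and position 7 are confined to {12, 13}, which locks those values in; drop them from position 4, position 5.
position 4's domain is down to {11}, so position 4 = 11. Strike 11 from position 3.
So position 3 = 9.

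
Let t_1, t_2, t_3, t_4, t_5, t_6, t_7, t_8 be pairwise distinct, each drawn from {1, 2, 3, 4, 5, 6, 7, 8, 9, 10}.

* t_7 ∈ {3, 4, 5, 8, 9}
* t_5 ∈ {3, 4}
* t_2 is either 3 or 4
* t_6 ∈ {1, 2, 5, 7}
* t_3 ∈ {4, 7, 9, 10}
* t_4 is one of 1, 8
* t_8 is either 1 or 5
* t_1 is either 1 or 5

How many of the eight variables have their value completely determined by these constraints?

t_1 and t_8 between them cover only {1, 5} — a naked pair. Remove those values from t_4, t_6, t_7.
That leaves t_4 = 8. Strike 8 from t_7.
The 2 variables t_2 and t_5 are confined to {3, 4}, which locks those values in; drop them from t_3, t_7.
That leaves t_7 = 9. Remove 9 from t_3.
Determined: t_4=8, t_7=9. The other variables each still have more than one consistent value. That makes 2.

2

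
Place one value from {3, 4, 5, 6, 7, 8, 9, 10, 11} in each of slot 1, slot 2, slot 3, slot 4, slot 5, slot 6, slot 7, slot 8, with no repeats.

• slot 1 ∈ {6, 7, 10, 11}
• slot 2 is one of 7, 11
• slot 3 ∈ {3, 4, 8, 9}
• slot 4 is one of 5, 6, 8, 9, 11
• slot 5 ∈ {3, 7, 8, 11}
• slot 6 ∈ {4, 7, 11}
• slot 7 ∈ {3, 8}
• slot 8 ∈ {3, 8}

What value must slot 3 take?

The 2 variables slot 7 and slot 8 are confined to {3, 8}, which locks those values in; drop them from slot 3, slot 4, slot 5.
The 2 variables slot 2 and slot 5 are confined to {7, 11}, which locks those values in; drop them from slot 1, slot 4, slot 6.
slot 6 has just one choice, so slot 6 = 4. Strike 4 from slot 3.
So slot 3 = 9.

9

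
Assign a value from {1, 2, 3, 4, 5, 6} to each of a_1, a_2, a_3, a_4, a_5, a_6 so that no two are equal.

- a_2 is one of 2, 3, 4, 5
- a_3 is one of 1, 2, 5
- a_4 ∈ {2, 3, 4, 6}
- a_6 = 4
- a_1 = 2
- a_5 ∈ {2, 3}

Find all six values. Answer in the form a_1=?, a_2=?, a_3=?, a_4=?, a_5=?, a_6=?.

a_1 must be 2 (only option left). Eliminate 2 elsewhere: a_2, a_3, a_4, a_5.
a_5 has just one choice, so a_5 = 3. Eliminate 3 elsewhere: a_2, a_4.
a_6 has just one choice, so a_6 = 4. Remove 4 from a_2, a_4.
a_2 has just one choice, so a_2 = 5. Strike 5 from a_3.
a_3 must be 1 (only option left).
That leaves a_4 = 6.

a_1=2, a_2=5, a_3=1, a_4=6, a_5=3, a_6=4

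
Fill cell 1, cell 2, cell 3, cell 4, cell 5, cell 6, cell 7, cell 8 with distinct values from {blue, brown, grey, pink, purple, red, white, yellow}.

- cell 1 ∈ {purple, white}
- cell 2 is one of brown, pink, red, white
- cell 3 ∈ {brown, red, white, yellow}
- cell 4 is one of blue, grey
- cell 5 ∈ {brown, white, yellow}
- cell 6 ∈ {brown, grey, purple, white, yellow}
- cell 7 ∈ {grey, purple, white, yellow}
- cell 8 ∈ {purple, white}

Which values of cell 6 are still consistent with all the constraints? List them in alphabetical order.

The 8 variables draw from only 8 values {blue, brown, grey, pink, purple, red, white, yellow}, so each is used; only cell 4 can be blue, hence cell 4 = blue.
The 7 still-open variables together cover exactly {brown, grey, pink, purple, red, white, yellow} — 7 values for 7 variables — and pink appears only in cell 2's list, so cell 2 = pink.
The 6 still-open variables draw from only 6 values {brown, grey, purple, red, white, yellow}, so each is used; only cell 3 can be red, hence cell 3 = red.
cell 1 and cell 8 share exactly the 2 values {purple, white}; by pigeonhole those values go to them, so strike purple, white from cell 5, cell 6, cell 7.
No further eliminations apply; cell 6 can still be any of brown, grey, yellow.

brown, grey, yellow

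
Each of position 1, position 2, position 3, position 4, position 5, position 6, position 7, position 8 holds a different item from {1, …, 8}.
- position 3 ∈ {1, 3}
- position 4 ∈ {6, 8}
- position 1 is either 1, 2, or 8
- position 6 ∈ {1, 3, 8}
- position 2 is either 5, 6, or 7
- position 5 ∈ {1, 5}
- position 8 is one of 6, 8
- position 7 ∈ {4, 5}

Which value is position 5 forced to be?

Among the 8 variables, 2 fits only position 1 (and all 8 values in {1, 2, 3, 4, 5, 6, 7, 8} must be used), so position 1 = 2.
The 7 still-open variables draw from only 7 values {1, 3, 4, 5, 6, 7, 8}, so each is used; only position 7 can be 4, hence position 7 = 4.
The 6 still-open variables draw from only 6 values {1, 3, 5, 6, 7, 8}, so each is used; only position 2 can be 7, hence position 2 = 7.
The 5 still-open variables draw from only 5 values {1, 3, 5, 6, 8}, so each is used; only position 5 can be 5, hence position 5 = 5.

5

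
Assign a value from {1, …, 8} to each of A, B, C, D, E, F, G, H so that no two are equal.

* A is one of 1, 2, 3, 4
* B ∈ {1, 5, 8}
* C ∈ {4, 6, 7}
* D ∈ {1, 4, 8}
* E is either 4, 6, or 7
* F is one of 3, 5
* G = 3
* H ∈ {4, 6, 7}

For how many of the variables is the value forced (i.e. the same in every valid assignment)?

3

G must be 3 (only option left). Remove 3 from A, F.
F must be 5 (only option left). So B can't be 5.
The 6 still-open variables together cover exactly {1, 2, 4, 6, 7, 8} — 6 values for 6 variables — and 2 appears only in A's list, so A = 2.
C, E, H share exactly the 3 values {4, 6, 7}; by pigeonhole those values go to them, so strike 4, 6, 7 from D.
Determined: A=2, F=5, G=3. The other variables each still have more than one consistent value. That makes 3.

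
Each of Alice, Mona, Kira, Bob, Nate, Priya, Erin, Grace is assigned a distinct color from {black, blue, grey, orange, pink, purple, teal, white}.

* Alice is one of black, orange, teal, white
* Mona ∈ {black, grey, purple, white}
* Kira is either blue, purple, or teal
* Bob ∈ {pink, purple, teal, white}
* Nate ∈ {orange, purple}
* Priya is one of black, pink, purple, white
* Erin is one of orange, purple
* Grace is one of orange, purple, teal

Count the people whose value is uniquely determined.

The 8 variables draw from only 8 values {black, blue, grey, orange, pink, purple, teal, white}, so each is used; only Kira can be blue, hence Kira = blue.
The 7 still-open variables together cover exactly {black, grey, orange, pink, purple, teal, white} — 7 values for 7 variables — and grey appears only in Mona's list, so Mona = grey.
Nate and Erin share exactly the 2 values {orange, purple}; by pigeonhole those values go to them, so strike orange, purple from Alice, Bob, Priya, Grace.
That leaves Grace = teal. Remove teal from Alice, Bob.
Determined: Mona=grey, Kira=blue, Grace=teal. The other people each still have more than one consistent value. That makes 3.

3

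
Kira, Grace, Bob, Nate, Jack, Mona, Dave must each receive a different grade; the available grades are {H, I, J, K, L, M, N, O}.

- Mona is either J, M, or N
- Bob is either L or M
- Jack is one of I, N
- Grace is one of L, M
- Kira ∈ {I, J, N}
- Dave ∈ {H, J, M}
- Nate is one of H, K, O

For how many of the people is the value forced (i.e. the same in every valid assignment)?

The 2 variables Grace and Bob are confined to {L, M}, which locks those values in; drop them from Mona, Dave.
The 3 variables Kira, Jack, Mona are confined to {I, J, N}, which locks those values in; drop them from Dave.
Dave's domain is down to {H}, so Dave = H. Strike H from Nate.
Determined: Dave=H. The other people each still have more than one consistent value. That makes 1.

1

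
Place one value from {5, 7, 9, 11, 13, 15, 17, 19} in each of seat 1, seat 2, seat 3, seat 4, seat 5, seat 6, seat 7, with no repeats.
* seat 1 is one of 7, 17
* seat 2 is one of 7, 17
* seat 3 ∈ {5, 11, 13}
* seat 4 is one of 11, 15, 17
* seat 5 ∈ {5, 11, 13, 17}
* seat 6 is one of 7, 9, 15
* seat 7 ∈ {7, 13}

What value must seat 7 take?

13

The 7 variables together cover exactly {5, 7, 9, 11, 13, 15, 17} — 7 values for 7 variables — and 9 appears only in seat 6's list, so seat 6 = 9.
The 6 still-open variables draw from only 6 values {5, 7, 11, 13, 15, 17}, so each is used; only seat 4 can be 15, hence seat 4 = 15.
seat 1 and seat 2 share exactly the 2 values {7, 17}; by pigeonhole those values go to them, so strike 7, 17 from seat 5, seat 7.
So seat 7 = 13.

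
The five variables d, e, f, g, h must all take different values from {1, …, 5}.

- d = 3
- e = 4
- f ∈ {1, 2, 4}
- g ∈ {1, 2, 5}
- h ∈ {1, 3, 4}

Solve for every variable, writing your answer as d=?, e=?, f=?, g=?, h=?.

d=3, e=4, f=2, g=5, h=1

d must be 3 (only option left). So h can't be 3.
e has just one choice, so e = 4. Eliminate 4 elsewhere: f, h.
h has just one choice, so h = 1. Eliminate 1 elsewhere: f, g.
f's domain is down to {2}, so f = 2. Eliminate 2 elsewhere: g.
g has just one choice, so g = 5.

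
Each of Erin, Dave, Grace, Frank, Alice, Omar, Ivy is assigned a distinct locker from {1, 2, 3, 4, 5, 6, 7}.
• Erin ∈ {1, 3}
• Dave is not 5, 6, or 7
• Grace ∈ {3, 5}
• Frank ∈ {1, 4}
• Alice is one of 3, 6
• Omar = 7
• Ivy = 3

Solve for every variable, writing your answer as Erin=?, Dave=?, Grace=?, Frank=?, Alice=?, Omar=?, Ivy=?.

Erin=1, Dave=2, Grace=5, Frank=4, Alice=6, Omar=7, Ivy=3

Omar must be 7 (only option left).
That leaves Ivy = 3. Remove 3 from Erin, Dave, Grace, Alice.
That leaves Erin = 1. Strike 1 from Dave, Frank.
That leaves Grace = 5.
Frank must be 4 (only option left). Remove 4 from Dave.
Alice's domain is down to {6}, so Alice = 6.
Dave must be 2 (only option left).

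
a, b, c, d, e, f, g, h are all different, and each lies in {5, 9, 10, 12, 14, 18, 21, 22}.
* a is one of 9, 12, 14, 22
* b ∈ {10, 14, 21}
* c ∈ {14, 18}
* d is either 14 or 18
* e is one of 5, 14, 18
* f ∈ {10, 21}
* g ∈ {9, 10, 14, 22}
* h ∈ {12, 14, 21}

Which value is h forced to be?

The 8 variables draw from only 8 values {5, 9, 10, 12, 14, 18, 21, 22}, so each is used; only e can be 5, hence e = 5.
The 2 variables c and d are confined to {14, 18}, which locks those values in; drop them from a, b, g, h.
b and f share exactly the 2 values {10, 21}; by pigeonhole those values go to them, so strike 10, 21 from g, h.
So h = 12.

12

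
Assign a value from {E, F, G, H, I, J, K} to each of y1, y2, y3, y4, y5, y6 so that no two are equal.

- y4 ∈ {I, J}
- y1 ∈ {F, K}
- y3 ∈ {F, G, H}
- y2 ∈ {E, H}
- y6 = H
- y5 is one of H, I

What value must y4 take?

J

y6 must be H (only option left). Eliminate H elsewhere: y2, y3, y5.
That leaves y2 = E.
y5's domain is down to {I}, so y5 = I. Remove I from y4.
So y4 = J.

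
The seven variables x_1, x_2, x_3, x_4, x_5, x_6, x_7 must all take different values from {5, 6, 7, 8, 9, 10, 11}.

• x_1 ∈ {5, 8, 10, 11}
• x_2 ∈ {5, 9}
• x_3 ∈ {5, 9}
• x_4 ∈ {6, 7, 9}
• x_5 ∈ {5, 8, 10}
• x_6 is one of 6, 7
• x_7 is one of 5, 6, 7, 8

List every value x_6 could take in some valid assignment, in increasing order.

6, 7

The 7 variables together cover exactly {5, 6, 7, 8, 9, 10, 11} — 7 values for 7 variables — and 11 appears only in x_1's list, so x_1 = 11.
The 6 still-open variables together cover exactly {5, 6, 7, 8, 9, 10} — 6 values for 6 variables — and 10 appears only in x_5's list, so x_5 = 10.
Among the 5 still-open variables, 8 fits only x_7 (and all 5 values in {5, 6, 7, 8, 9} must be used), so x_7 = 8.
x_2 and x_3 share exactly the 2 values {5, 9}; by pigeonhole those values go to them, so strike 5, 9 from x_4.
No further eliminations apply; x_6 can still be any of 6, 7.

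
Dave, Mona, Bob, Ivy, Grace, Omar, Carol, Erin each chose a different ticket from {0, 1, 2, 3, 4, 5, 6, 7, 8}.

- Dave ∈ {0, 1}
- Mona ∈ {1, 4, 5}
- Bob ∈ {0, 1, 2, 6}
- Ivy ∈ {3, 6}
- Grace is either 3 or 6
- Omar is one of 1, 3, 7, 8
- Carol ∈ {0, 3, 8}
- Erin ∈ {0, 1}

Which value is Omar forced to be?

Dave and Erin between them cover only {0, 1} — a naked pair. Remove those values from Mona, Bob, Omar, Carol.
Ivy and Grace share exactly the 2 values {3, 6}; by pigeonhole those values go to them, so strike 3, 6 from Bob, Omar, Carol.
Bob must be 2 (only option left).
Carol's domain is down to {8}, so Carol = 8. So Omar can't be 8.
So Omar = 7.

7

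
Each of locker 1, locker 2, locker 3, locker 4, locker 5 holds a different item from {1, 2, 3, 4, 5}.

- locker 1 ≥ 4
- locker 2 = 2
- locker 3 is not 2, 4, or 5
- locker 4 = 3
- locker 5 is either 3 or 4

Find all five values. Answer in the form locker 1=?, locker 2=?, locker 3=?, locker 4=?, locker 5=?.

locker 2 has just one choice, so locker 2 = 2.
locker 4 must be 3 (only option left). Strike 3 from locker 3, locker 5.
That leaves locker 5 = 4. Strike 4 from locker 1.
That leaves locker 1 = 5.
locker 3 must be 1 (only option left).

locker 1=5, locker 2=2, locker 3=1, locker 4=3, locker 5=4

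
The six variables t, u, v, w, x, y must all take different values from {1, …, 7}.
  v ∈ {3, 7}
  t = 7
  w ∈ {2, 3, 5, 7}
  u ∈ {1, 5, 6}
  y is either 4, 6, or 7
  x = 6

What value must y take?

t has just one choice, so t = 7. Remove 7 from v, w, y.
That leaves v = 3. So w can't be 3.
x must be 6 (only option left). Strike 6 from u, y.
So y = 4.

4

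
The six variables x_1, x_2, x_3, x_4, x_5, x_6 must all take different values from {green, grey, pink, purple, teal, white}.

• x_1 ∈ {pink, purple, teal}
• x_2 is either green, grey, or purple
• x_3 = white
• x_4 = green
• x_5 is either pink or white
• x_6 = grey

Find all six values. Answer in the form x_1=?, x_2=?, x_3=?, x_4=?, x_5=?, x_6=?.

x_1=teal, x_2=purple, x_3=white, x_4=green, x_5=pink, x_6=grey

x_3 has just one choice, so x_3 = white. So x_5 can't be white.
x_4 has just one choice, so x_4 = green. Strike green from x_2.
x_5 has just one choice, so x_5 = pink. So x_1 can't be pink.
x_6 must be grey (only option left). Strike grey from x_2.
x_2 has just one choice, so x_2 = purple. Eliminate purple elsewhere: x_1.
x_1 has just one choice, so x_1 = teal.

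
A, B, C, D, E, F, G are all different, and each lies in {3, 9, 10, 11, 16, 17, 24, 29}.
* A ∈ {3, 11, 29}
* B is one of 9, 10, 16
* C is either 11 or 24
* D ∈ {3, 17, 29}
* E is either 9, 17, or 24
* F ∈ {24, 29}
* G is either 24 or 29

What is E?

F and G share exactly the 2 values {24, 29}; by pigeonhole those values go to them, so strike 24, 29 from A, C, D, E.
C has just one choice, so C = 11. Remove 11 from A.
A must be 3 (only option left). Strike 3 from D.
D's domain is down to {17}, so D = 17. So E can't be 17.
So E = 9.

9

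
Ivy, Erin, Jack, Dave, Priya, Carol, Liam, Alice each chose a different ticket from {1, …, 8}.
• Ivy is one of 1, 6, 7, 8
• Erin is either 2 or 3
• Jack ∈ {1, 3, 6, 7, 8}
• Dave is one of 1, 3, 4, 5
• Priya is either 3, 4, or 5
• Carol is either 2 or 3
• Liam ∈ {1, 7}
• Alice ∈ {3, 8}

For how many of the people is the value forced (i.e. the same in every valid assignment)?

1

Erin and Carol between them cover only {2, 3} — a naked pair. Remove those values from Jack, Dave, Priya, Alice.
Alice's domain is down to {8}, so Alice = 8. Eliminate 8 elsewhere: Ivy, Jack.
Ivy, Jack, Liam between them cover only {1, 6, 7} — a naked triple. Remove those values from Dave.
Determined: Alice=8. The other people each still have more than one consistent value. That makes 1.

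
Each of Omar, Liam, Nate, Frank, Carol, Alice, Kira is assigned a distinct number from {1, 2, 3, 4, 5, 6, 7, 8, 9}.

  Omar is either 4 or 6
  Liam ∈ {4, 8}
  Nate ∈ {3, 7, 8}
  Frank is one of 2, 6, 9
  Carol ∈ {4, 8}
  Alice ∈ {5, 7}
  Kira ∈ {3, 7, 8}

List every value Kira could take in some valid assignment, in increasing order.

Liam and Carol share exactly the 2 values {4, 8}; by pigeonhole those values go to them, so strike 4, 8 from Omar, Nate, Kira.
That leaves Omar = 6. So Frank can't be 6.
The 2 variables Nate and Kira are confined to {3, 7}, which locks those values in; drop them from Alice.
Alice must be 5 (only option left).
No further eliminations apply; Kira can still be any of 3, 7.

3, 7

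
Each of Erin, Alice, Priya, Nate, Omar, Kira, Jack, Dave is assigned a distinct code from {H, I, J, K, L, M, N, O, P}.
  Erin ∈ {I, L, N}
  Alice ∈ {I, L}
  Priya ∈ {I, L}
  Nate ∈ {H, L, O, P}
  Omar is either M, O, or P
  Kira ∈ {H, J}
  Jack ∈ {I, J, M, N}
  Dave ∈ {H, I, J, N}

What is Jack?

The 2 variables Alice and Priya are confined to {I, L}, which locks those values in; drop them from Erin, Nate, Jack, Dave.
Erin has just one choice, so Erin = N. Eliminate N elsewhere: Jack, Dave.
The 2 variables Kira and Dave are confined to {H, J}, which locks those values in; drop them from Nate, Jack.
So Jack = M.

M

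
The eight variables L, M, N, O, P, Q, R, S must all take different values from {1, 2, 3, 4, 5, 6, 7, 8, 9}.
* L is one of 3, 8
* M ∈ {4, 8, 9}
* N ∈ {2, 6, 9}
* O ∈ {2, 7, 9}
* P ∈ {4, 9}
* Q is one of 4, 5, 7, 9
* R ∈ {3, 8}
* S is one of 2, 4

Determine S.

2

The 8 variables draw from only 8 values {2, 3, 4, 5, 6, 7, 8, 9}, so each is used; only Q can be 5, hence Q = 5.
Among the 7 still-open variables, 6 fits only N (and all 7 values in {2, 3, 4, 6, 7, 8, 9} must be used), so N = 6.
The 6 still-open variables together cover exactly {2, 3, 4, 7, 8, 9} — 6 values for 6 variables — and 7 appears only in O's list, so O = 7.
The 5 still-open variables draw from only 5 values {2, 3, 4, 8, 9}, so each is used; only S can be 2, hence S = 2.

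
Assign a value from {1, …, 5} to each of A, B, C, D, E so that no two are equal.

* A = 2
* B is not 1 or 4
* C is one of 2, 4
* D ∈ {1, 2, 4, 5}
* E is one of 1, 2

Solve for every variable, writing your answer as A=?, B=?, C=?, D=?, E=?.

A=2, B=3, C=4, D=5, E=1

A must be 2 (only option left). Strike 2 from B, C, D, E.
C must be 4 (only option left). So D can't be 4.
E must be 1 (only option left). So D can't be 1.
That leaves D = 5. So B can't be 5.
B has just one choice, so B = 3.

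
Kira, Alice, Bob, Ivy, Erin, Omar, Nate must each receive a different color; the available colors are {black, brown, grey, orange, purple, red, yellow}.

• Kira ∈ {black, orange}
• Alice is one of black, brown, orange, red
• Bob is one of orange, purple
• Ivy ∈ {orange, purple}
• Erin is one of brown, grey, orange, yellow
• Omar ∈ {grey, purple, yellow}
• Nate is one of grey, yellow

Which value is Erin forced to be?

The 7 variables draw from only 7 values {black, brown, grey, orange, purple, red, yellow}, so each is used; only Alice can be red, hence Alice = red.
Among the 6 still-open variables, black fits only Kira (and all 6 values in {black, brown, grey, orange, purple, yellow} must be used), so Kira = black.
The 5 still-open variables together cover exactly {brown, grey, orange, purple, yellow} — 5 values for 5 variables — and brown appears only in Erin's list, so Erin = brown.

brown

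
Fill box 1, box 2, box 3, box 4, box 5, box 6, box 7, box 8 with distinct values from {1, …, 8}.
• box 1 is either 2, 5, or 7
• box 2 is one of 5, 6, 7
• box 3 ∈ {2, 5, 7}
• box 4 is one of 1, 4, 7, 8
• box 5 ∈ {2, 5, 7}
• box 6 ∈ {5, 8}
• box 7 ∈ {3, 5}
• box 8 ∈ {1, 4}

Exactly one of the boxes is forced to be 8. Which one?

box 6

Among the 8 variables, 3 fits only box 7 (and all 8 values in {1, 2, 3, 4, 5, 6, 7, 8} must be used), so box 7 = 3.
The 7 still-open variables draw from only 7 values {1, 2, 4, 5, 6, 7, 8}, so each is used; only box 2 can be 6, hence box 2 = 6.
box 1, box 3, box 5 between them cover only {2, 5, 7} — a naked triple. Remove those values from box 4, box 6.
So 8 goes to box 6.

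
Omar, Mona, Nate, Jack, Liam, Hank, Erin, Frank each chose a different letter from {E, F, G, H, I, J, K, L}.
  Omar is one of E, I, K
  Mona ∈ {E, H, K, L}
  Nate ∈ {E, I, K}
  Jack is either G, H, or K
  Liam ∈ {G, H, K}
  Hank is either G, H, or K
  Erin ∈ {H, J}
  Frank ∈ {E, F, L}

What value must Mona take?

The 8 variables draw from only 8 values {E, F, G, H, I, J, K, L}, so each is used; only Frank can be F, hence Frank = F.
Among the 7 still-open variables, J fits only Erin (and all 7 values in {E, G, H, I, J, K, L} must be used), so Erin = J.
Among the 6 still-open variables, L fits only Mona (and all 6 values in {E, G, H, I, K, L} must be used), so Mona = L.

L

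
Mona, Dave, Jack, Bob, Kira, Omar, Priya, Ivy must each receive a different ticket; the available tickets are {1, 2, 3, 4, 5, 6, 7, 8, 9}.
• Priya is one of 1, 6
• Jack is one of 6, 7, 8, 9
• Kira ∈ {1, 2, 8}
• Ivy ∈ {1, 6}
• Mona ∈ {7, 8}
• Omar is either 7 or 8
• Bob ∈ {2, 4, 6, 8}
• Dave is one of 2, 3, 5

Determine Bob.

4

Mona and Omar share exactly the 2 values {7, 8}; by pigeonhole those values go to them, so strike 7, 8 from Jack, Bob, Kira.
Priya and Ivy share exactly the 2 values {1, 6}; by pigeonhole those values go to them, so strike 1, 6 from Jack, Bob, Kira.
Jack must be 9 (only option left).
That leaves Kira = 2. Strike 2 from Dave, Bob.
So Bob = 4.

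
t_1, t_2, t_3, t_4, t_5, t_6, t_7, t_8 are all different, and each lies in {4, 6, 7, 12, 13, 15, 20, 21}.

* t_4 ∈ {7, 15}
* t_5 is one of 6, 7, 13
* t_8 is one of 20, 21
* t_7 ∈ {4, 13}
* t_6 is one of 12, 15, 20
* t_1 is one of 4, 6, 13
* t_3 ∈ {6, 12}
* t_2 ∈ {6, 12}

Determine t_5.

7

The 8 variables draw from only 8 values {4, 6, 7, 12, 13, 15, 20, 21}, so each is used; only t_8 can be 21, hence t_8 = 21.
The 7 still-open variables together cover exactly {4, 6, 7, 12, 13, 15, 20} — 7 values for 7 variables — and 20 appears only in t_6's list, so t_6 = 20.
The 6 still-open variables together cover exactly {4, 6, 7, 12, 13, 15} — 6 values for 6 variables — and 15 appears only in t_4's list, so t_4 = 15.
The 5 still-open variables together cover exactly {4, 6, 7, 12, 13} — 5 values for 5 variables — and 7 appears only in t_5's list, so t_5 = 7.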